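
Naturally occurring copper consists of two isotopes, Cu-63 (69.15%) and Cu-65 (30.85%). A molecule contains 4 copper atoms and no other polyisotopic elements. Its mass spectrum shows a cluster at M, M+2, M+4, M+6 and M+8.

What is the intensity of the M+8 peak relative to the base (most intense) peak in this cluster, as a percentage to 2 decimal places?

Term probabilities: M 0.2286, M+2 0.4080, M+4 0.2731, M+6 0.0812, M+8 0.0091. Base peak = M+2.
P(M+2) = C(4,1) × 0.6915^3 × 0.3085^1 = 4 × 0.33065611 × 0.3085 = 0.408030 (base)
P(M+8) = C(4,4) × 0.6915^0 × 0.3085^4 = 1 × 1.0000 × 0.00905776 = 0.009058
Relative intensity = 0.009058 / 0.408030 × 100 = 2.22

2.22%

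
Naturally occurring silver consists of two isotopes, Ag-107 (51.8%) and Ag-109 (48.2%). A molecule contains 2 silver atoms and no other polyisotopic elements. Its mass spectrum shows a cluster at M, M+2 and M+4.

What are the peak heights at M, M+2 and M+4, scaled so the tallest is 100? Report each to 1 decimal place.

53.7 : 100.0 : 46.5

Expanding (0.518 + 0.482)^2:
P(M) = 0.518^2 = 0.268324
P(M+2) = 2 × 0.518^1 × 0.482^1 = 0.499352
P(M+4) = 0.482^2 = 0.232324
The M+2 peak is largest (0.499352); scaling to 100 gives 53.7 : 100.0 : 46.5.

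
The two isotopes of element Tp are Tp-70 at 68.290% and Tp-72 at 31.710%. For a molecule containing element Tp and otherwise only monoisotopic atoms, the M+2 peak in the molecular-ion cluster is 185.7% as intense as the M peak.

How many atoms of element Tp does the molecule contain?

4

With n Tp atoms, P(M+2)/P(M) = C(n,1)·p^(n−1)q / p^n = n·q/p = n · 0.31710/0.68290.
n = 1.857 × 0.68290/0.31710 = 4.00 ≈ 4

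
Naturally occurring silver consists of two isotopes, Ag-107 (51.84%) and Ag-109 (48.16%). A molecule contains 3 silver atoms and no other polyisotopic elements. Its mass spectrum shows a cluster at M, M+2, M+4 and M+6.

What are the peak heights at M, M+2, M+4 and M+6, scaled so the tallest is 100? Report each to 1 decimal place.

Each Ag atom is independently Ag-107 (p = 0.5184) or Ag-109 (q = 0.4816); the cluster is the binomial expansion (p + q)^3.
P(M) = 0.5184^3 = 0.139314
P(M+2) = 3 × 0.5184^2 × 0.4816^1 = 0.388273
P(M+4) = 3 × 0.5184^1 × 0.4816^2 = 0.360711
P(M+6) = 0.4816^3 = 0.111702
The M+2 peak is largest (0.388273); scaling to 100 gives 35.9 : 100.0 : 92.9 : 28.8.

35.9 : 100.0 : 92.9 : 28.8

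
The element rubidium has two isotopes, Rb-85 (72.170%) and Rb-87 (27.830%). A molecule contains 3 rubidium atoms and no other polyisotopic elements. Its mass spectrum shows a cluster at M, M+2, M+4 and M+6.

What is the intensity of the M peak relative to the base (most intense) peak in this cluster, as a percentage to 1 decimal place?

Binomial terms of (0.72170 + 0.27830)^3: M 0.3759, M+2 0.4349, M+4 0.1677, M+6 0.0216 → M+2 is the base peak.
P(M+2) = C(3,1) × 0.72170^2 × 0.27830^1 = 3 × 0.52085089 × 0.2783 = 0.434858 (base)
P(M) = C(3,0) × 0.72170^3 × 0.27830^0 = 1 × 0.37589809 × 1.0000 = 0.375898
Relative intensity = 0.375898 / 0.434858 × 100 = 86.4

86.4%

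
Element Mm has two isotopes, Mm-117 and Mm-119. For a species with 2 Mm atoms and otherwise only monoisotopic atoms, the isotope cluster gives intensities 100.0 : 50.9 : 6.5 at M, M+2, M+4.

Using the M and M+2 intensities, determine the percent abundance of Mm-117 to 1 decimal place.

Write p for the Mm-117 fraction. I(M+2)/I(M) = [C(2,1)·p^1·(1−p)] / p^2 = 2·(1−p)/p = 50.9/100.0 = 0.5090
(1−p)/p = 0.5090/2 = 0.2545  ⇒  p = 1/(1 + 0.2545) = 0.7971
Mm-117: 79.7%, Mm-119: 20.3%.

79.7%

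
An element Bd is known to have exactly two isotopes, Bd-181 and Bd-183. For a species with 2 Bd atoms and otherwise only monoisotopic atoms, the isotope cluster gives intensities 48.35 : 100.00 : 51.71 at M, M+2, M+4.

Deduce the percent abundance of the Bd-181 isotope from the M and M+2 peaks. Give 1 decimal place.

49.2%

Let p = fractional abundance of Bd-181. I(M+2)/I(M) = [C(2,1)·p^1·(1−p)] / p^2 = 2·(1−p)/p = 100.00/48.35 = 2.0683
(1−p)/p = 2.0683/2 = 1.0341  ⇒  p = 1/(1 + 1.0341) = 0.4916
Bd-181: 49.2%, Bd-183: 50.8%.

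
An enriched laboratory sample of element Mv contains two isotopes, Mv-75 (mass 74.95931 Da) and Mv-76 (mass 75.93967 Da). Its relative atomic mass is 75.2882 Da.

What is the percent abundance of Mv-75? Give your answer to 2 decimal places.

Let x be the fractional abundance of Mv-75; then Mv-76 has abundance 1 − x.
74.95931·x + 75.93967·(1 − x) = 75.2882
(74.95931 − 75.93967)·x = 75.2882 − 75.93967
x = -0.65147 / -0.98036 = 0.66452 → 66.45% Mv-75, 33.55% Mv-76.

66.45%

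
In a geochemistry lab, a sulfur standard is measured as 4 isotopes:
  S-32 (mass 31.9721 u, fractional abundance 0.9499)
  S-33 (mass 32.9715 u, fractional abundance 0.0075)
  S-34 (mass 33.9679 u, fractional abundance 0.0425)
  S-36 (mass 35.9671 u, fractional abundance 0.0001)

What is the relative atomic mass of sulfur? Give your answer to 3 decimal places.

Ar = Σ fᵢ·mᵢ = 0.9499 × 31.9721 + 0.0075 × 32.9715 + 0.0425 × 33.9679 + 0.0001 × 35.9671
= 30.37030 + 0.24729 + 1.44364 + 0.00360 = 32.06483 u

32.065 u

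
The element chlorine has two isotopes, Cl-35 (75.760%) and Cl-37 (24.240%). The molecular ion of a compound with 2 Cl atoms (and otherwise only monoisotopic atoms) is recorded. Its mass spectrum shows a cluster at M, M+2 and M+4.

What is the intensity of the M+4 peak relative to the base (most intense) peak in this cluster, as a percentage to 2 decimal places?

Term probabilities: M 0.5740, M+2 0.3673, M+4 0.0588. Base peak = M.
P(M) = C(2,0) × 0.75760^2 × 0.24240^0 = 1 × 0.57395776 × 1.0000 = 0.573958 (base)
P(M+4) = C(2,2) × 0.75760^0 × 0.24240^2 = 1 × 1.0000 × 0.05875776 = 0.058758
Relative intensity = 0.058758 / 0.573958 × 100 = 10.24

10.24%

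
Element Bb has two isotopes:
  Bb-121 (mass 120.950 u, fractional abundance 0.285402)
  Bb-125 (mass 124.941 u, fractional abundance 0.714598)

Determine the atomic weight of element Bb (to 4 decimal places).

Ar = Σ fᵢ·mᵢ = 0.285402 × 120.950 + 0.714598 × 124.941
= 34.51937 + 89.28259 = 123.80196 u

123.8020 u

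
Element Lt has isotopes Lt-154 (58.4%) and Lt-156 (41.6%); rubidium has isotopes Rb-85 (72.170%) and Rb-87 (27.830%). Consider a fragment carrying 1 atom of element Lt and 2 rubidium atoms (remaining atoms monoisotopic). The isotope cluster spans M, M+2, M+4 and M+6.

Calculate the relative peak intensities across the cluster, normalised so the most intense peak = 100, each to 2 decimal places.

Element Lt pattern (n=1): 0.5840 : 0.4160
Rubidium pattern (n=2): 0.52085089 : 0.40169822 : 0.07745089
Convolve the two distributions (both contribute in 2-u steps):
  M: 0.5840×0.52085089 = 0.304177
  M+2: 0.5840×0.40169822 + 0.4160×0.52085089 = 0.451266
  M+4: 0.5840×0.07745089 + 0.4160×0.40169822 = 0.212338
  M+6: 0.4160×0.07745089 = 0.032220
Scale to base peak (0.451266) = 100: 67.41 : 100.00 : 47.05 : 7.14

67.41 : 100.00 : 47.05 : 7.14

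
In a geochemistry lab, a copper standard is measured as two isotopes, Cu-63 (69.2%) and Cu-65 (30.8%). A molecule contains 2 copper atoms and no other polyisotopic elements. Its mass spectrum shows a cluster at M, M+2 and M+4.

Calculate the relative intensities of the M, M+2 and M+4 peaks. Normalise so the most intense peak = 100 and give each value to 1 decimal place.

100.0 : 89.0 : 19.8

Each Cu atom is independently Cu-63 (p = 0.692) or Cu-65 (q = 0.308); the cluster is the binomial expansion (p + q)^2.
P(M) = 0.692^2 = 0.478864
P(M+2) = 2 × 0.692^1 × 0.308^1 = 0.426272
P(M+4) = 0.308^2 = 0.094864
The M peak is largest (0.478864); scaling to 100 gives 100.0 : 89.0 : 19.8.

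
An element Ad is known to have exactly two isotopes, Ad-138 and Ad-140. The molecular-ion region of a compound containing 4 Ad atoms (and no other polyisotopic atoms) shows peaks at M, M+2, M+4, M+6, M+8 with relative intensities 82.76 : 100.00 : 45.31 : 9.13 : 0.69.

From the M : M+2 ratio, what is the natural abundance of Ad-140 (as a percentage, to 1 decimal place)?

23.2%

Let p = fractional abundance of Ad-138. I(M+2)/I(M) = [C(4,1)·p^3·(1−p)] / p^4 = 4·(1−p)/p = 100.00/82.76 = 1.2083
(1−p)/p = 1.2083/4 = 0.3021  ⇒  p = 1/(1 + 0.3021) = 0.7680
Ad-138: 76.8%, Ad-140: 23.2%.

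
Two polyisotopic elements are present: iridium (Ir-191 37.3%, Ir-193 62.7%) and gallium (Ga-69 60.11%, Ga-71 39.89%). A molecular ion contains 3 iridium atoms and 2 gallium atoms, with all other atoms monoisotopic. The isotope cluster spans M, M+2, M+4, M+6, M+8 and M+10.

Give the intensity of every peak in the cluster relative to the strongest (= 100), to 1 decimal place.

Iridium pattern (n=3): 0.05189512 : 0.26170165 : 0.43991135 : 0.24649188
Gallium pattern (n=2): 0.36132121 : 0.47955758 : 0.15912121
Convolve the two distributions (both contribute in 2-u steps):
  M: 0.05189512×0.36132121 = 0.018751
  M+2: 0.05189512×0.47955758 + 0.26170165×0.36132121 = 0.119445
  M+4: 0.05189512×0.15912121 + 0.26170165×0.47955758 + 0.43991135×0.36132121 = 0.292708
  M+6: 0.26170165×0.15912121 + 0.43991135×0.47955758 + 0.24649188×0.36132121 = 0.341668
  M+8: 0.43991135×0.15912121 + 0.24649188×0.47955758 = 0.188206
  M+10: 0.24649188×0.15912121 = 0.039222
Scale to base peak (0.341668) = 100: 5.5 : 35.0 : 85.7 : 100.0 : 55.1 : 11.5

5.5 : 35.0 : 85.7 : 100.0 : 55.1 : 11.5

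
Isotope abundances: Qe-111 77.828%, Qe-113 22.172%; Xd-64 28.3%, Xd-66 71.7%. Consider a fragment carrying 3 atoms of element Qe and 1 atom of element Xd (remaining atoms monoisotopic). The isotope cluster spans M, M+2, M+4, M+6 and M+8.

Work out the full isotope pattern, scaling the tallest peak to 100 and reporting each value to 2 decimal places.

29.51 : 100.00 : 71.09 : 18.89 : 1.73

Element Qe pattern (n=3): 0.47141957 : 0.40290055 : 0.11478017 : 0.0108997
Element Xd pattern (n=1): 0.2830 : 0.7170
Convolve the two distributions (both contribute in 2-u steps):
  M: 0.47141957×0.2830 = 0.133412
  M+2: 0.47141957×0.7170 + 0.40290055×0.2830 = 0.452029
  M+4: 0.40290055×0.7170 + 0.11478017×0.2830 = 0.321362
  M+6: 0.11478017×0.7170 + 0.0108997×0.2830 = 0.085382
  M+8: 0.0108997×0.7170 = 0.007815
Scale to base peak (0.452029) = 100: 29.51 : 100.00 : 71.09 : 18.89 : 1.73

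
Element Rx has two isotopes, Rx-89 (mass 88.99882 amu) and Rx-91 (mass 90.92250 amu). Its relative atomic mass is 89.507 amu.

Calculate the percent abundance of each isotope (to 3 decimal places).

Writing the weighted mean with unknown fraction x of Rx-89:
88.99882·x + 90.92250·(1 − x) = 89.507
(88.99882 − 90.92250)·x = 89.507 − 90.92250
x = -1.41550 / -1.92368 = 0.73583 → 73.583% Rx-89, 26.417% Rx-91.

Rx-89: 73.583%, Rx-91: 26.417%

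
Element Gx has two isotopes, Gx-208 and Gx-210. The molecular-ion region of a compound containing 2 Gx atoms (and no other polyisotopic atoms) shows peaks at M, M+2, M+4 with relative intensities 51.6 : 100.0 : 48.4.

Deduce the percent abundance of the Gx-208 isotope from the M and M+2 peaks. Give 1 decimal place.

50.8%

Let p = fractional abundance of Gx-208. I(M+2)/I(M) = [C(2,1)·p^1·(1−p)] / p^2 = 2·(1−p)/p = 100.0/51.6 = 1.9380
(1−p)/p = 1.9380/2 = 0.9690  ⇒  p = 1/(1 + 0.9690) = 0.5079
Gx-208: 50.8%, Gx-210: 49.2%.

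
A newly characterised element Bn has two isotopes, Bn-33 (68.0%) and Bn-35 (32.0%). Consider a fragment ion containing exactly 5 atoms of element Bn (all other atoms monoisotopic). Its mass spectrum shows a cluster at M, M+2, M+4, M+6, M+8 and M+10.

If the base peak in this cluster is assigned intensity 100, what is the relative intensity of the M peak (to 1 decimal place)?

Binomial terms of (0.680 + 0.320)^5: M 0.1454, M+2 0.3421, M+4 0.3220, M+6 0.1515, M+8 0.0357, M+10 0.0034 → M+2 is the base peak.
P(M+2) = C(5,1) × 0.680^4 × 0.320^1 = 5 × 0.21381376 × 0.3200 = 0.342102 (base)
P(M) = C(5,0) × 0.680^5 × 0.320^0 = 1 × 0.14539336 × 1.0000 = 0.145393
Relative intensity = 0.145393 / 0.342102 × 100 = 42.5

42.5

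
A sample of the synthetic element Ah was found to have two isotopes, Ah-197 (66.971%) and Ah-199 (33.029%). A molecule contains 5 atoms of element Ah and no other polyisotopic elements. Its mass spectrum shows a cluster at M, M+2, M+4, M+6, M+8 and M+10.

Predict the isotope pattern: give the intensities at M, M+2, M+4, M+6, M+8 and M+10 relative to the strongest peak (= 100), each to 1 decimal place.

40.6 : 100.0 : 98.6 : 48.6 : 12.0 : 1.2

Expanding (0.66971 + 0.33029)^5:
P(M) = 0.66971^5 = 0.134721
P(M+2) = 5 × 0.66971^4 × 0.33029^1 = 0.332210
P(M+4) = 10 × 0.66971^3 × 0.33029^2 = 0.327681
P(M+6) = 10 × 0.66971^2 × 0.33029^3 = 0.161607
P(M+8) = 5 × 0.66971^1 × 0.33029^4 = 0.039851
P(M+10) = 0.33029^5 = 0.003931
The M+2 peak is largest (0.332210); scaling to 100 gives 40.6 : 100.0 : 98.6 : 48.6 : 12.0 : 1.2.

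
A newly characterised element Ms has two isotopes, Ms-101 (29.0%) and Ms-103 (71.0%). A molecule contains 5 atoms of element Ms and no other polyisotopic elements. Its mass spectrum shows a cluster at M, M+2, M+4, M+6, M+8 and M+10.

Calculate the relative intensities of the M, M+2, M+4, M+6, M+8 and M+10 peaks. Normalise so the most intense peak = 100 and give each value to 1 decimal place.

The 5 Ms atoms are independent, so intensities follow the terms of (0.290 + 0.710)^5.
P(M) = 0.290^5 = 0.002051
P(M+2) = 5 × 0.290^4 × 0.710^1 = 0.025108
P(M+4) = 10 × 0.290^3 × 0.710^2 = 0.122945
P(M+6) = 10 × 0.290^2 × 0.710^3 = 0.301003
P(M+8) = 5 × 0.290^1 × 0.710^4 = 0.368469
P(M+10) = 0.710^5 = 0.180423
The M+8 peak is largest (0.368469); scaling to 100 gives 0.6 : 6.8 : 33.4 : 81.7 : 100.0 : 49.0.

0.6 : 6.8 : 33.4 : 81.7 : 100.0 : 49.0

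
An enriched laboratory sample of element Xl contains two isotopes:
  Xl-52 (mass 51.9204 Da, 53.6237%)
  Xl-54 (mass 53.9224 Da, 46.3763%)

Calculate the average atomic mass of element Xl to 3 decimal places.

52.849 Da

Ar = Σ fᵢ·mᵢ = 0.536237 × 51.9204 + 0.463763 × 53.9224
= 27.84164 + 25.00721 = 52.84885 Da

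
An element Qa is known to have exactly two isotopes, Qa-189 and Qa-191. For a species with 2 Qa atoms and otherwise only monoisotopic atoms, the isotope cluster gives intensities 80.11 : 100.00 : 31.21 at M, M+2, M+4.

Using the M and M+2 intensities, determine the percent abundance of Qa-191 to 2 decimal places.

Write p for the Qa-189 fraction. I(M+2)/I(M) = [C(2,1)·p^1·(1−p)] / p^2 = 2·(1−p)/p = 100.00/80.11 = 1.2483
(1−p)/p = 1.2483/2 = 0.6241  ⇒  p = 1/(1 + 0.6241) = 0.6157
Qa-189: 61.57%, Qa-191: 38.43%.

38.43%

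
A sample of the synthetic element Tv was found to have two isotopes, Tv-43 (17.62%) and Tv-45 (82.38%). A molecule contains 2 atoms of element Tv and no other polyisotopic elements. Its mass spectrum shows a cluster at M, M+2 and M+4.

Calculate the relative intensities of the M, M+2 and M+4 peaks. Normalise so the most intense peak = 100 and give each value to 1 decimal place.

The 2 Tv atoms are independent, so intensities follow the terms of (0.1762 + 0.8238)^2.
P(M) = 0.1762^2 = 0.031046
P(M+2) = 2 × 0.1762^1 × 0.8238^1 = 0.290307
P(M+4) = 0.8238^2 = 0.678646
The M+4 peak is largest (0.678646); scaling to 100 gives 4.6 : 42.8 : 100.0.

4.6 : 42.8 : 100.0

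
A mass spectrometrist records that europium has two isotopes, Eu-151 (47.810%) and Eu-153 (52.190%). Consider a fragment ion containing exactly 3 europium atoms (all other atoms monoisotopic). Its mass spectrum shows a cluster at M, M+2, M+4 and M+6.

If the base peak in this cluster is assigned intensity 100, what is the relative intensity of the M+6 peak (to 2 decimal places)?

Term probabilities: M 0.1093, M+2 0.3579, M+4 0.3907, M+6 0.1422. Base peak = M+4.
P(M+4) = C(3,2) × 0.47810^1 × 0.52190^2 = 3 × 0.4781 × 0.27237961 = 0.390674 (base)
P(M+6) = C(3,3) × 0.47810^0 × 0.52190^3 = 1 × 1.0000 × 0.14215492 = 0.142155
Relative intensity = 0.142155 / 0.390674 × 100 = 36.39

36.39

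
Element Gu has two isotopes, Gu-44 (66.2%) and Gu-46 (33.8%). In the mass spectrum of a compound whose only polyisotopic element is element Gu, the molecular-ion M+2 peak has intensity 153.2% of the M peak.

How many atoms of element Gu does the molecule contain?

3

The M+2/M ratio from n Gu atoms is n · q/p = n · 0.338/0.662.
n = 1.532 × 0.662/0.338 = 3.00 ≈ 3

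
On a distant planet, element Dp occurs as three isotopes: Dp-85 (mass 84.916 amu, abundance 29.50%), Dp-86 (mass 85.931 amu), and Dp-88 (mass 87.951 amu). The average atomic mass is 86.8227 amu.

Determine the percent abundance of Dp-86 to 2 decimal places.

Let x and y be the fractions of Dp-86 and Dp-88. Then x + y = 1 − 0.2950 = 0.7050 and 85.931x + 87.951y = 86.8227 − 0.2950×84.916 = 61.77248.
Substituting: 85.931x + 87.951(0.7050 − x) = 61.77248
(85.931 − 87.951)x = -0.232975  ⇒  x = 0.11533, y = 0.58967
Dp-86: 11.53%, Dp-88: 58.97%.

11.53%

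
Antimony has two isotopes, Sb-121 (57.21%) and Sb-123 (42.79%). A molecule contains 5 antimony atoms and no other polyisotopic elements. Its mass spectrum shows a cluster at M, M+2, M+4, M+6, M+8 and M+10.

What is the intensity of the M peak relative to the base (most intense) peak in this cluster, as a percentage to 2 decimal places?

(0.5721 + 0.4279)^5 gives M 0.0613, M+2 0.2292, M+4 0.3428, M+6 0.2564, M+8 0.0959, M+10 0.0143; the largest is M+4.
P(M+4) = C(5,2) × 0.5721^3 × 0.4279^2 = 10 × 0.18724742 × 0.18309841 = 0.342847 (base)
P(M) = C(5,0) × 0.5721^5 × 0.4279^0 = 1 × 0.06128578 × 1.0000 = 0.061286
Relative intensity = 0.061286 / 0.342847 × 100 = 17.88

17.88%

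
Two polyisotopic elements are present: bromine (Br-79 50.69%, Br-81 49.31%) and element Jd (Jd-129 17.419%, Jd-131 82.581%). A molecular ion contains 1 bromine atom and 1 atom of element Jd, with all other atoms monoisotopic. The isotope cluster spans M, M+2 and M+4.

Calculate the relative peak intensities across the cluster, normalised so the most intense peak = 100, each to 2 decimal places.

Bromine pattern (n=1): 0.5069 : 0.4931
Element Jd pattern (n=1): 0.17419 : 0.82581
Convolve the two distributions (both contribute in 2-u steps):
  M: 0.5069×0.17419 = 0.088297
  M+2: 0.5069×0.82581 + 0.4931×0.17419 = 0.504496
  M+4: 0.4931×0.82581 = 0.407207
Scale to base peak (0.504496) = 100: 17.50 : 100.00 : 80.72

17.50 : 100.00 : 80.72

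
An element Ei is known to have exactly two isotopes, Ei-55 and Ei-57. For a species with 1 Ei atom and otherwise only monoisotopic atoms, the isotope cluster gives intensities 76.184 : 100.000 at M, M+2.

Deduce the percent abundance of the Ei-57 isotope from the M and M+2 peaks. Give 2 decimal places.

Let p = fractional abundance of Ei-55. I(M+2)/I(M) = [C(1,1)·p^0·(1−p)] / p^1 = 1·(1−p)/p = 100.000/76.184 = 1.3126
(1−p)/p = 1.3126/1 = 1.3126  ⇒  p = 1/(1 + 1.3126) = 0.4324
Ei-55: 43.24%, Ei-57: 56.76%.

56.76%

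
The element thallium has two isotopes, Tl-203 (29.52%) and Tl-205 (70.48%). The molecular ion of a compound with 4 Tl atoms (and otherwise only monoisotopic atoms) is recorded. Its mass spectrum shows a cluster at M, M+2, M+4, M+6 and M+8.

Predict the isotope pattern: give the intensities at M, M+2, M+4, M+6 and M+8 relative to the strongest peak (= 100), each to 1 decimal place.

The 4 Tl atoms are independent, so intensities follow the terms of (0.2952 + 0.7048)^4.
P(M) = 0.2952^4 = 0.007594
P(M+2) = 4 × 0.2952^3 × 0.7048^1 = 0.072523
P(M+4) = 6 × 0.2952^2 × 0.7048^2 = 0.259726
P(M+6) = 4 × 0.2952^1 × 0.7048^3 = 0.413403
P(M+8) = 0.7048^4 = 0.246754
The M+6 peak is largest (0.413403); scaling to 100 gives 1.8 : 17.5 : 62.8 : 100.0 : 59.7.

1.8 : 17.5 : 62.8 : 100.0 : 59.7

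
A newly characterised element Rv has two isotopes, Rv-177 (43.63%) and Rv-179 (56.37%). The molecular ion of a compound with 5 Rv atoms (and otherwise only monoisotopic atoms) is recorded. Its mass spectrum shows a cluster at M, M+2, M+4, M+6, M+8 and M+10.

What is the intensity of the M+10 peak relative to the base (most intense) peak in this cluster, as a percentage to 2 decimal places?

Term probabilities: M 0.0158, M+2 0.1021, M+4 0.2639, M+6 0.3410, M+8 0.2203, M+10 0.0569. Base peak = M+6.
P(M+6) = C(5,3) × 0.4363^2 × 0.5637^3 = 10 × 0.19035769 × 0.17912001 = 0.340969 (base)
P(M+10) = C(5,5) × 0.4363^0 × 0.5637^5 = 1 × 1.0000 × 0.05691676 = 0.056917
Relative intensity = 0.056917 / 0.340969 × 100 = 16.69

16.69%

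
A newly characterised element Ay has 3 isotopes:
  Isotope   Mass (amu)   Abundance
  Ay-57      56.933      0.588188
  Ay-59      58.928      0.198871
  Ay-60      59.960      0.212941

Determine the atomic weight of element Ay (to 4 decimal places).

Weight each isotope mass by its fractional abundance: 0.588188 × 56.933 + 0.198871 × 58.928 + 0.212941 × 59.960
= 33.48731 + 11.71907 + 12.76794 = 57.97432 amu

57.9743 amu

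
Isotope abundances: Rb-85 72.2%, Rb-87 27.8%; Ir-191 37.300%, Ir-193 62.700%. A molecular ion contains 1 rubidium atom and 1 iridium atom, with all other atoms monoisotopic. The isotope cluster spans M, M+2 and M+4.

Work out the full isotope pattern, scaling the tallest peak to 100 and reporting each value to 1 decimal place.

Rubidium pattern (n=1): 0.7220 : 0.2780
Iridium pattern (n=1): 0.3730 : 0.6270
Convolve the two distributions (both contribute in 2-u steps):
  M: 0.7220×0.3730 = 0.269306
  M+2: 0.7220×0.6270 + 0.2780×0.3730 = 0.556388
  M+4: 0.2780×0.6270 = 0.174306
Scale to base peak (0.556388) = 100: 48.4 : 100.0 : 31.3

48.4 : 100.0 : 31.3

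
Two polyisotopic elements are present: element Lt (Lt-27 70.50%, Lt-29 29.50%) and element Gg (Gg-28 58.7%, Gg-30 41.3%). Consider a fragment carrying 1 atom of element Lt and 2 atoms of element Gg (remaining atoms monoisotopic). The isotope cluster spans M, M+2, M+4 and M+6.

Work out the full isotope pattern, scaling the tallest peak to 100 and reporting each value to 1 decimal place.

54.8 : 100.0 : 59.4 : 11.3

Element Lt pattern (n=1): 0.7050 : 0.2950
Element Gg pattern (n=2): 0.344569 : 0.484862 : 0.170569
Convolve the two distributions (both contribute in 2-u steps):
  M: 0.7050×0.344569 = 0.242921
  M+2: 0.7050×0.484862 + 0.2950×0.344569 = 0.443476
  M+4: 0.7050×0.170569 + 0.2950×0.484862 = 0.263285
  M+6: 0.2950×0.170569 = 0.050318
Scale to base peak (0.443476) = 100: 54.8 : 100.0 : 59.4 : 11.3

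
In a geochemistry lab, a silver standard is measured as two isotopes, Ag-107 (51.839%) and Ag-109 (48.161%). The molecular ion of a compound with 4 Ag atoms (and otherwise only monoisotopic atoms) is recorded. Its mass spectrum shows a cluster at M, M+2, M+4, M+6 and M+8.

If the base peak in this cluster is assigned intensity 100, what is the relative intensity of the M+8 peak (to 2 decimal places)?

Binomial terms of (0.51839 + 0.48161)^4: M 0.0722, M+2 0.2684, M+4 0.3740, M+6 0.2316, M+8 0.0538 → M+4 is the base peak.
P(M+4) = C(4,2) × 0.51839^2 × 0.48161^2 = 6 × 0.26872819 × 0.23194819 = 0.373986 (base)
P(M+8) = C(4,4) × 0.51839^0 × 0.48161^4 = 1 × 1.0000 × 0.05379996 = 0.053800
Relative intensity = 0.053800 / 0.373986 × 100 = 14.39

14.39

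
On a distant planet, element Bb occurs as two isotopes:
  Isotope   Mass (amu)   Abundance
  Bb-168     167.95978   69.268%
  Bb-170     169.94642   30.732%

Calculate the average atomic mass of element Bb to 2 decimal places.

The abundance-weighted mean is 0.69268 × 167.95978 + 0.30732 × 169.94642
= 116.342380 + 52.227934 = 168.570314 amu

168.57 amu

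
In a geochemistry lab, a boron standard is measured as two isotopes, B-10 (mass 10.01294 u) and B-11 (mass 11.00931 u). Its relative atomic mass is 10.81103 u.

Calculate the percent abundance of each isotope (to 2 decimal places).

B-10: 19.90%, B-11: 80.10%

Writing the weighted mean with unknown fraction x of B-10:
10.01294·x + 11.00931·(1 − x) = 10.81103
(10.01294 − 11.00931)·x = 10.81103 − 11.00931
x = -0.19828 / -0.99637 = 0.19900 → 19.90% B-10, 80.10% B-11.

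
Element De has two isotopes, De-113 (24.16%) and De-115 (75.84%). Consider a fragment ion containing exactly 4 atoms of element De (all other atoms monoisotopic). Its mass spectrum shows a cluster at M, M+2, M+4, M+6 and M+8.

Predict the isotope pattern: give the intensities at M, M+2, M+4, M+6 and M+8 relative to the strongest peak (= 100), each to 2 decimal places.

Each De atom is independently De-113 (p = 0.2416) or De-115 (q = 0.7584); the cluster is the binomial expansion (p + q)^4.
P(M) = 0.2416^4 = 0.003407
P(M+2) = 4 × 0.2416^3 × 0.7584^1 = 0.042781
P(M+4) = 6 × 0.2416^2 × 0.7584^2 = 0.201438
P(M+6) = 4 × 0.2416^1 × 0.7584^3 = 0.421553
P(M+8) = 0.7584^4 = 0.330821
The M+6 peak is largest (0.421553); scaling to 100 gives 0.81 : 10.15 : 47.78 : 100.00 : 78.48.

0.81 : 10.15 : 47.78 : 100.00 : 78.48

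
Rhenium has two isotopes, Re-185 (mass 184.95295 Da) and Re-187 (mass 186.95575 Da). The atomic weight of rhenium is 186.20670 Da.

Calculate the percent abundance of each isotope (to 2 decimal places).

Let x be the fractional abundance of Re-185; then Re-187 has abundance 1 − x.
184.95295·x + 186.95575·(1 − x) = 186.20670
(184.95295 − 186.95575)·x = 186.20670 − 186.95575
x = -0.74905 / -2.00280 = 0.37400 → 37.40% Re-185, 62.60% Re-187.

Re-185: 37.40%, Re-187: 62.60%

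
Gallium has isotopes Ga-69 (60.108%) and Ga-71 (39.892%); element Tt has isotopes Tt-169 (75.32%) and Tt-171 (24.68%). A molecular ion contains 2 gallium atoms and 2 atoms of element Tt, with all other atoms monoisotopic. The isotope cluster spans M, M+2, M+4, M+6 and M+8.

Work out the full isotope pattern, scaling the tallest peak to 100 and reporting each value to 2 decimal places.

Gallium pattern (n=2): 0.36129717 : 0.47956567 : 0.15913717
Element Tt pattern (n=2): 0.56731024 : 0.37177952 : 0.06091024
Convolve the two distributions (both contribute in 2-u steps):
  M: 0.36129717×0.56731024 = 0.204968
  M+2: 0.36129717×0.37177952 + 0.47956567×0.56731024 = 0.406385
  M+4: 0.36129717×0.06091024 + 0.47956567×0.37177952 + 0.15913717×0.56731024 = 0.290580
  M+6: 0.47956567×0.06091024 + 0.15913717×0.37177952 = 0.088374
  M+8: 0.15913717×0.06091024 = 0.009693
Scale to base peak (0.406385) = 100: 50.44 : 100.00 : 71.50 : 21.75 : 2.39

50.44 : 100.00 : 71.50 : 21.75 : 2.39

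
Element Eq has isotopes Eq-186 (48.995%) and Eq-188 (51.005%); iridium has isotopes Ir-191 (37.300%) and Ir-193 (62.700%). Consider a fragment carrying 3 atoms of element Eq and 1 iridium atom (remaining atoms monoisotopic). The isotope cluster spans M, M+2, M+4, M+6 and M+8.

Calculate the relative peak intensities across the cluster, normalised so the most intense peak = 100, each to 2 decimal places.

Element Eq pattern (n=3): 0.11761299 : 0.36731404 : 0.38238295 : 0.13269002
Iridium pattern (n=1): 0.3730 : 0.6270
Convolve the two distributions (both contribute in 2-u steps):
  M: 0.11761299×0.3730 = 0.043870
  M+2: 0.11761299×0.6270 + 0.36731404×0.3730 = 0.210751
  M+4: 0.36731404×0.6270 + 0.38238295×0.3730 = 0.372935
  M+6: 0.38238295×0.6270 + 0.13269002×0.3730 = 0.289247
  M+8: 0.13269002×0.6270 = 0.083197
Scale to base peak (0.372935) = 100: 11.76 : 56.51 : 100.00 : 77.56 : 22.31

11.76 : 56.51 : 100.00 : 77.56 : 22.31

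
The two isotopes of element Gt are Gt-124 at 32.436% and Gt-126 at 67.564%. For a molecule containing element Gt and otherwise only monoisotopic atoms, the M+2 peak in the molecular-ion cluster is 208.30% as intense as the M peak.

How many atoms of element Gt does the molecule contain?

1

The M+2/M ratio from n Gt atoms is n · q/p = n · 0.67564/0.32436.
n = 2.0830 × 0.32436/0.67564 = 1.00 ≈ 1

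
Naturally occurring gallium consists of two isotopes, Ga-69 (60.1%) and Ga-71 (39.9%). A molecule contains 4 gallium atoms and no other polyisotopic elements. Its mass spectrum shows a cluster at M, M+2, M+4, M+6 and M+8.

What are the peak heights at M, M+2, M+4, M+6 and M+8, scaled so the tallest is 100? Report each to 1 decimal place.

37.7 : 100.0 : 99.6 : 44.1 : 7.3

Expanding (0.601 + 0.399)^4:
P(M) = 0.601^4 = 0.130466
P(M+2) = 4 × 0.601^3 × 0.399^1 = 0.346463
P(M+4) = 6 × 0.601^2 × 0.399^2 = 0.345021
P(M+6) = 4 × 0.601^1 × 0.399^3 = 0.152705
P(M+8) = 0.399^4 = 0.025345
The M+2 peak is largest (0.346463); scaling to 100 gives 37.7 : 100.0 : 99.6 : 44.1 : 7.3.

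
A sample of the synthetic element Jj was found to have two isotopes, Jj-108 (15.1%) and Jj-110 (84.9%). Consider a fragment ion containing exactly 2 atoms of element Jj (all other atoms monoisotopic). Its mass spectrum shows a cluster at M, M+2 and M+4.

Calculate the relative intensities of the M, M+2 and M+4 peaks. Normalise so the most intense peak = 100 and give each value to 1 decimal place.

The 2 Jj atoms are independent, so intensities follow the terms of (0.151 + 0.849)^2.
P(M) = 0.151^2 = 0.022801
P(M+2) = 2 × 0.151^1 × 0.849^1 = 0.256398
P(M+4) = 0.849^2 = 0.720801
The M+4 peak is largest (0.720801); scaling to 100 gives 3.2 : 35.6 : 100.0.

3.2 : 35.6 : 100.0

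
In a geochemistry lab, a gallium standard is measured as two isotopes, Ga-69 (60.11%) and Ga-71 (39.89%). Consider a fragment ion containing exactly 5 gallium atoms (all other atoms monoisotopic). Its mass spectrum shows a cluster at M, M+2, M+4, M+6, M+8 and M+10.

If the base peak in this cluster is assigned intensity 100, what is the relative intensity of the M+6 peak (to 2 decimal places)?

66.36

(0.6011 + 0.3989)^5 gives M 0.0785, M+2 0.2604, M+4 0.3456, M+6 0.2293, M+8 0.0761, M+10 0.0101; the largest is M+4.
P(M+4) = C(5,2) × 0.6011^3 × 0.3989^2 = 10 × 0.21719018 × 0.15912121 = 0.345596 (base)
P(M+6) = C(5,3) × 0.6011^2 × 0.3989^3 = 10 × 0.36132121 × 0.06347345 = 0.229343
Relative intensity = 0.229343 / 0.345596 × 100 = 66.36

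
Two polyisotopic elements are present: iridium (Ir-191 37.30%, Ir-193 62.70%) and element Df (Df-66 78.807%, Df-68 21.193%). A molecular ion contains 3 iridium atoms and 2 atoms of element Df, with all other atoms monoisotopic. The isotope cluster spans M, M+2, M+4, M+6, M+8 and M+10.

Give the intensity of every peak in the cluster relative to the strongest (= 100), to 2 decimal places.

8.88 : 49.56 : 100.00 : 85.90 : 28.13 : 3.05

Iridium pattern (n=3): 0.05189512 : 0.26170165 : 0.43991135 : 0.24649188
Element Df pattern (n=2): 0.62105432 : 0.33403135 : 0.04491432
Convolve the two distributions (both contribute in 2-u steps):
  M: 0.05189512×0.62105432 = 0.032230
  M+2: 0.05189512×0.33403135 + 0.26170165×0.62105432 = 0.179866
  M+4: 0.05189512×0.04491432 + 0.26170165×0.33403135 + 0.43991135×0.62105432 = 0.362956
  M+6: 0.26170165×0.04491432 + 0.43991135×0.33403135 + 0.24649188×0.62105432 = 0.311783
  M+8: 0.43991135×0.04491432 + 0.24649188×0.33403135 = 0.102094
  M+10: 0.24649188×0.04491432 = 0.011071
Scale to base peak (0.362956) = 100: 8.88 : 49.56 : 100.00 : 85.90 : 28.13 : 3.05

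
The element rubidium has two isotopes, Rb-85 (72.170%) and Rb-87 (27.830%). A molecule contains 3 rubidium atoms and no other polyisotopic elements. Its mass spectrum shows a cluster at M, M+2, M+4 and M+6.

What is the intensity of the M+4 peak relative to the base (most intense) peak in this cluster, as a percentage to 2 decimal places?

38.56%

(0.72170 + 0.27830)^3 gives M 0.3759, M+2 0.4349, M+4 0.1677, M+6 0.0216; the largest is M+2.
P(M+2) = C(3,1) × 0.72170^2 × 0.27830^1 = 3 × 0.52085089 × 0.2783 = 0.434858 (base)
P(M+4) = C(3,2) × 0.72170^1 × 0.27830^2 = 3 × 0.7217 × 0.07745089 = 0.167689
Relative intensity = 0.167689 / 0.434858 × 100 = 38.56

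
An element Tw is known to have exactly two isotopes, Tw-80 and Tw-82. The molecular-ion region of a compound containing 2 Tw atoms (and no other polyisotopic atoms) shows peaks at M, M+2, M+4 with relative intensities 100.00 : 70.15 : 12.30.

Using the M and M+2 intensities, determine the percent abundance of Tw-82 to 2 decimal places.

25.97%

Write p for the Tw-80 fraction. I(M+2)/I(M) = [C(2,1)·p^1·(1−p)] / p^2 = 2·(1−p)/p = 70.15/100.00 = 0.7015
(1−p)/p = 0.7015/2 = 0.3508  ⇒  p = 1/(1 + 0.3508) = 0.7403
Tw-80: 74.03%, Tw-82: 25.97%.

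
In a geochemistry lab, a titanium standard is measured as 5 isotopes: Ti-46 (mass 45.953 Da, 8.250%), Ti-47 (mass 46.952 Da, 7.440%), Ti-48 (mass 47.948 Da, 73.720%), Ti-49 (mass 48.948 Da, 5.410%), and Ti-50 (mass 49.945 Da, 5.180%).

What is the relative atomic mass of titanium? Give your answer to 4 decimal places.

47.8669 Da

Ar = Σ fᵢ·mᵢ = 0.08250 × 45.953 + 0.07440 × 46.952 + 0.73720 × 47.948 + 0.05410 × 48.948 + 0.05180 × 49.945
= 3.79112 + 3.49323 + 35.34727 + 2.64809 + 2.58715 = 47.86686 Da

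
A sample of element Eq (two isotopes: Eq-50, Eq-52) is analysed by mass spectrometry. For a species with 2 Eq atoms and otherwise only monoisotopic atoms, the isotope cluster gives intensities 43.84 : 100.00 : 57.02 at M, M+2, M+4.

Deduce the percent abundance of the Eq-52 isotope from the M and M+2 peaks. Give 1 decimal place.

53.3%

Let p = fractional abundance of Eq-50. I(M+2)/I(M) = [C(2,1)·p^1·(1−p)] / p^2 = 2·(1−p)/p = 100.00/43.84 = 2.2810
(1−p)/p = 2.2810/2 = 1.1405  ⇒  p = 1/(1 + 1.1405) = 0.4672
Eq-50: 46.7%, Eq-52: 53.3%.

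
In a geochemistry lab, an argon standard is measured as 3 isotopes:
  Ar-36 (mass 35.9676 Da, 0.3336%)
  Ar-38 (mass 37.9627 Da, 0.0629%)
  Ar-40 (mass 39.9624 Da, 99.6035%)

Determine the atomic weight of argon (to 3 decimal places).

39.948 Da

Ar = Σ fᵢ·mᵢ = 0.003336 × 35.9676 + 0.000629 × 37.9627 + 0.996035 × 39.9624
= 0.11999 + 0.02388 + 39.80395 = 39.94782 Da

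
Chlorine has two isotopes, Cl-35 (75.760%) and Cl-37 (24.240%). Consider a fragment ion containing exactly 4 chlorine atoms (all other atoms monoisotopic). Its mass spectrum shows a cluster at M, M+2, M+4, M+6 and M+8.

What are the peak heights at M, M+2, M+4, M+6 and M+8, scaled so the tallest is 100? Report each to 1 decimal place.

78.1 : 100.0 : 48.0 : 10.2 : 0.8

Expanding (0.75760 + 0.24240)^4:
P(M) = 0.75760^4 = 0.329428
P(M+2) = 4 × 0.75760^3 × 0.24240^1 = 0.421612
P(M+4) = 6 × 0.75760^2 × 0.24240^2 = 0.202347
P(M+6) = 4 × 0.75760^1 × 0.24240^3 = 0.043162
P(M+8) = 0.24240^4 = 0.003452
The M+2 peak is largest (0.421612); scaling to 100 gives 78.1 : 100.0 : 48.0 : 10.2 : 0.8.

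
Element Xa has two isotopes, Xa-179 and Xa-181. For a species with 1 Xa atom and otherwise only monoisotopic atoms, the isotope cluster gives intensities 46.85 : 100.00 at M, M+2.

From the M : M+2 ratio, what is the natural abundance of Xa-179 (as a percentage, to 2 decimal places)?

31.90%

If p is the fraction of Xa that is Xa-179, then I(M+2)/I(M) = [C(1,1)·p^0·(1−p)] / p^1 = 1·(1−p)/p = 100.00/46.85 = 2.1345
(1−p)/p = 2.1345/1 = 2.1345  ⇒  p = 1/(1 + 2.1345) = 0.3190
Xa-179: 31.90%, Xa-181: 68.10%.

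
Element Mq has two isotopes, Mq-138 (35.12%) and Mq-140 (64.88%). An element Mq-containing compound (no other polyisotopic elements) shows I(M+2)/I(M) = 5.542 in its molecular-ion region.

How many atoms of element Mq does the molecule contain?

For n independent Mq atoms, I(M+2)/I(M) = n · (abundance Mq-140) / (abundance Mq-138) = n · 0.6488/0.3512.
n = 5.542 × 0.3512/0.6488 = 3.00 ≈ 3

3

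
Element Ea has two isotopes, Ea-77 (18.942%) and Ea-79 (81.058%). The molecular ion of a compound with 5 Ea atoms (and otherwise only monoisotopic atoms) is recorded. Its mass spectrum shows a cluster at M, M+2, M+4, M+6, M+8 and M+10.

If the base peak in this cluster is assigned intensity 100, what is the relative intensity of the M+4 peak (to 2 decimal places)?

10.92

(0.18942 + 0.81058)^5 gives M 0.0002, M+2 0.0052, M+4 0.0447, M+6 0.1911, M+8 0.4089, M+10 0.3499; the largest is M+8.
P(M+8) = C(5,4) × 0.18942^1 × 0.81058^4 = 5 × 0.18942 × 0.43170148 = 0.408864 (base)
P(M+4) = C(5,2) × 0.18942^3 × 0.81058^2 = 10 × 0.00679638 × 0.65703994 = 0.044655
Relative intensity = 0.044655 / 0.408864 × 100 = 10.92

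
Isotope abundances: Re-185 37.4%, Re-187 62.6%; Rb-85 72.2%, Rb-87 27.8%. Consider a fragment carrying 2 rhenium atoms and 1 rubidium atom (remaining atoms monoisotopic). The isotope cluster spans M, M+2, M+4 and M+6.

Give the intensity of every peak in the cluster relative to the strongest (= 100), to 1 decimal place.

Rhenium pattern (n=2): 0.139876 : 0.468248 : 0.391876
Rubidium pattern (n=1): 0.7220 : 0.2780
Convolve the two distributions (both contribute in 2-u steps):
  M: 0.139876×0.7220 = 0.100990
  M+2: 0.139876×0.2780 + 0.468248×0.7220 = 0.376961
  M+4: 0.468248×0.2780 + 0.391876×0.7220 = 0.413107
  M+6: 0.391876×0.2780 = 0.108942
Scale to base peak (0.413107) = 100: 24.4 : 91.3 : 100.0 : 26.4

24.4 : 91.3 : 100.0 : 26.4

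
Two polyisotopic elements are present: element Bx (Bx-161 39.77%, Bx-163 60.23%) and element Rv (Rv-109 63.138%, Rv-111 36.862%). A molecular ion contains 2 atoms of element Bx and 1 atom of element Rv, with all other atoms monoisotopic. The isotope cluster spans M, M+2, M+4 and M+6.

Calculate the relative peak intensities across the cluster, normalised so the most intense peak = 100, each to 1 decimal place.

Element Bx pattern (n=2): 0.15816529 : 0.47906942 : 0.36276529
Element Rv pattern (n=1): 0.63138 : 0.36862
Convolve the two distributions (both contribute in 2-u steps):
  M: 0.15816529×0.63138 = 0.099862
  M+2: 0.15816529×0.36862 + 0.47906942×0.63138 = 0.360778
  M+4: 0.47906942×0.36862 + 0.36276529×0.63138 = 0.405637
  M+6: 0.36276529×0.36862 = 0.133723
Scale to base peak (0.405637) = 100: 24.6 : 88.9 : 100.0 : 33.0

24.6 : 88.9 : 100.0 : 33.0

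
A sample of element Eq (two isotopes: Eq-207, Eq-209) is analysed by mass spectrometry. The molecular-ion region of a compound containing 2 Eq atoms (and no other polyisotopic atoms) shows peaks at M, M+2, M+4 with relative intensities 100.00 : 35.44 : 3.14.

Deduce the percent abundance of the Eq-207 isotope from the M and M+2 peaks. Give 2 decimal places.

Let p = fractional abundance of Eq-207. I(M+2)/I(M) = [C(2,1)·p^1·(1−p)] / p^2 = 2·(1−p)/p = 35.44/100.00 = 0.3544
(1−p)/p = 0.3544/2 = 0.1772  ⇒  p = 1/(1 + 0.1772) = 0.8495
Eq-207: 84.95%, Eq-209: 15.05%.

84.95%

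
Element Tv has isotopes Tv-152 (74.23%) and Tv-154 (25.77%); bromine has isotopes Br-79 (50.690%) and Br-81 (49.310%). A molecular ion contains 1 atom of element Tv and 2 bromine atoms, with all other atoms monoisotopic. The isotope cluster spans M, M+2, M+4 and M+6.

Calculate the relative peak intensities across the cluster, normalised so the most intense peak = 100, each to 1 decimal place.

43.6 : 100.0 : 70.7 : 14.3

Element Tv pattern (n=1): 0.7423 : 0.2577
Bromine pattern (n=2): 0.25694761 : 0.49990478 : 0.24314761
Convolve the two distributions (both contribute in 2-u steps):
  M: 0.7423×0.25694761 = 0.190732
  M+2: 0.7423×0.49990478 + 0.2577×0.25694761 = 0.437295
  M+4: 0.7423×0.24314761 + 0.2577×0.49990478 = 0.309314
  M+6: 0.2577×0.24314761 = 0.062659
Scale to base peak (0.437295) = 100: 43.6 : 100.0 : 70.7 : 14.3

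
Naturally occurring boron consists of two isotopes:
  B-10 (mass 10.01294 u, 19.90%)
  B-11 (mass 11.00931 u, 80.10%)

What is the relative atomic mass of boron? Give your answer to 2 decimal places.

10.81 u

Average mass = Σ (abundance × isotope mass) = 0.1990 × 10.01294 + 0.8010 × 11.00931
= 1.992575 + 8.818457 = 10.811032 u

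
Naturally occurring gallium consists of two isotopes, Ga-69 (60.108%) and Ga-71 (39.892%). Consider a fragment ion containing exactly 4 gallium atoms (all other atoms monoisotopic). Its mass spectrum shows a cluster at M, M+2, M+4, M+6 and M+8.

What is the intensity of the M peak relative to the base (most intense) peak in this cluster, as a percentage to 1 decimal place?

37.7%

Term probabilities: M 0.1305, M+2 0.3465, M+4 0.3450, M+6 0.1526, M+8 0.0253. Base peak = M+2.
P(M+2) = C(4,1) × 0.60108^3 × 0.39892^1 = 4 × 0.2171685 × 0.39892 = 0.346531 (base)
P(M) = C(4,0) × 0.60108^4 × 0.39892^0 = 1 × 0.13053564 × 1.0000 = 0.130536
Relative intensity = 0.130536 / 0.346531 × 100 = 37.7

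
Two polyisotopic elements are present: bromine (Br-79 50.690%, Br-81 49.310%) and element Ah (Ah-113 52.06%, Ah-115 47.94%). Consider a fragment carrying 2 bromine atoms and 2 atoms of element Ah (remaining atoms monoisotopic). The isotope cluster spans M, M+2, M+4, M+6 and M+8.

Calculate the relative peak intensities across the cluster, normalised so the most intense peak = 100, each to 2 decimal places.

18.60 : 70.43 : 100.00 : 63.09 : 14.92

Bromine pattern (n=2): 0.25694761 : 0.49990478 : 0.24314761
Element Ah pattern (n=2): 0.27102436 : 0.49915128 : 0.22982436
Convolve the two distributions (both contribute in 2-u steps):
  M: 0.25694761×0.27102436 = 0.069639
  M+2: 0.25694761×0.49915128 + 0.49990478×0.27102436 = 0.263742
  M+4: 0.25694761×0.22982436 + 0.49990478×0.49915128 + 0.24314761×0.27102436 = 0.374480
  M+6: 0.49990478×0.22982436 + 0.24314761×0.49915128 = 0.236258
  M+8: 0.24314761×0.22982436 = 0.055881
Scale to base peak (0.374480) = 100: 18.60 : 70.43 : 100.00 : 63.09 : 14.92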